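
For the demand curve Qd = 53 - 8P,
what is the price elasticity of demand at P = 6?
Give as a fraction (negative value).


dQ/dP = -8
At P = 6: Q = 53 - 8*6 = 5
E = (dQ/dP)(P/Q) = (-8)(6/5) = -48/5

-48/5


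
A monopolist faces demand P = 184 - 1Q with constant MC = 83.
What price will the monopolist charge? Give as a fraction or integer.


MR = 184 - 2Q
Set MR = MC: 184 - 2Q = 83
Q* = 101/2
Substitute into demand:
P* = 184 - 1*101/2 = 267/2

267/2


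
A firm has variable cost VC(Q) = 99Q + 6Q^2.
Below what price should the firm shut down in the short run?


AVC(Q) = VC(Q)/Q = 99 + 6Q
AVC is increasing in Q, so minimum AVC is at Q -> 0+.
Min AVC = 99
The firm should shut down if P < 99.

99


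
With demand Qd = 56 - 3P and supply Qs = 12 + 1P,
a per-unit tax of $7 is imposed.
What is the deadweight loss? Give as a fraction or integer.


Pre-tax equilibrium quantity: Q* = 23
Post-tax equilibrium quantity: Q_tax = 71/4
Reduction in quantity: Q* - Q_tax = 21/4
DWL = (1/2) * tax * (Q* - Q_tax)
DWL = (1/2) * 7 * 21/4 = 147/8

147/8


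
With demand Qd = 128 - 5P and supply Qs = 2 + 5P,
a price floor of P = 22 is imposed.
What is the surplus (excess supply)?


At P = 22:
Qd = 128 - 5*22 = 18
Qs = 2 + 5*22 = 112
Surplus = Qs - Qd = 112 - 18 = 94

94


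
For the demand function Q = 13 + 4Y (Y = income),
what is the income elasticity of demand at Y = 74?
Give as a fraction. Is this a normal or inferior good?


dQ/dY = 4
At Y = 74: Q = 13 + 4*74 = 309
Ey = (dQ/dY)(Y/Q) = 4 * 74 / 309 = 296/309
Since Ey > 0, this is a normal good.

296/309 (normal good)


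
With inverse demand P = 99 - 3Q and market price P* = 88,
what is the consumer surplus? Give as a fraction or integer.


Maximum willingness to pay (at Q=0): P_max = 99
Quantity demanded at P* = 88:
Q* = (99 - 88)/3 = 11/3
CS = (1/2) * Q* * (P_max - P*)
CS = (1/2) * 11/3 * (99 - 88)
CS = (1/2) * 11/3 * 11 = 121/6

121/6


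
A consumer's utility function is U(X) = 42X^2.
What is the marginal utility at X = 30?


MU = dU/dX = 42*2*X^(2-1)
MU = 84*X^1
At X = 30:
MU = 84 * 30^1
MU = 84 * 30 = 2520

2520


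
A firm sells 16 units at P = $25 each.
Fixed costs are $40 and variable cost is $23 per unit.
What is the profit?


Total Revenue = P * Q = 25 * 16 = $400
Total Cost = FC + VC*Q = 40 + 23*16 = $408
Profit = TR - TC = 400 - 408 = $-8

$-8


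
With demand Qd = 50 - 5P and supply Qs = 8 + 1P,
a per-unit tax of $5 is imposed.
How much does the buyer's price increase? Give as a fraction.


With a per-unit tax, the buyer's price increase depends on relative slopes.
Supply slope: d = 1, Demand slope: b = 5
Buyer's price increase = d * tax / (b + d)
= 1 * 5 / (5 + 1)
= 5 / 6 = 5/6

5/6


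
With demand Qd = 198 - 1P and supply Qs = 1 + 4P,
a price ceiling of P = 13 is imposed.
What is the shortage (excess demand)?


At P = 13:
Qd = 198 - 1*13 = 185
Qs = 1 + 4*13 = 53
Shortage = Qd - Qs = 185 - 53 = 132

132


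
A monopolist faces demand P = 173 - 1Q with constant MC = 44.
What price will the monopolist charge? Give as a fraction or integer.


MR = 173 - 2Q
Set MR = MC: 173 - 2Q = 44
Q* = 129/2
Substitute into demand:
P* = 173 - 1*129/2 = 217/2

217/2


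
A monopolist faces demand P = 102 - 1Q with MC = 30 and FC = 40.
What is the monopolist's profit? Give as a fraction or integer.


MR = MC: 102 - 2Q = 30
Q* = 36
P* = 102 - 1*36 = 66
Profit = (P* - MC)*Q* - FC
= (66 - 30)*36 - 40
= 36*36 - 40
= 1296 - 40 = 1256

1256


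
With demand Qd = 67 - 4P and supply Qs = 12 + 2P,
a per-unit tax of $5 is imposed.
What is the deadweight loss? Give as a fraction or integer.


Pre-tax equilibrium quantity: Q* = 91/3
Post-tax equilibrium quantity: Q_tax = 71/3
Reduction in quantity: Q* - Q_tax = 20/3
DWL = (1/2) * tax * (Q* - Q_tax)
DWL = (1/2) * 5 * 20/3 = 50/3

50/3


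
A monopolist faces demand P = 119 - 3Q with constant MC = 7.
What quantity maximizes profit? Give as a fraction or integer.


TR = P*Q = (119 - 3Q)Q = 119Q - 3Q^2
MR = dTR/dQ = 119 - 6Q
Set MR = MC:
119 - 6Q = 7
112 = 6Q
Q* = 112/6 = 56/3

56/3


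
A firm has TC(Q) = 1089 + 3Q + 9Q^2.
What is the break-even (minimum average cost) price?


AC(Q) = 1089/Q + 3 + 9Q
To minimize: dAC/dQ = -1089/Q^2 + 9 = 0
Q^2 = 1089/9 = 121
Q* = 11
Min AC = 1089/11 + 3 + 9*11
Min AC = 99 + 3 + 99 = 201

201


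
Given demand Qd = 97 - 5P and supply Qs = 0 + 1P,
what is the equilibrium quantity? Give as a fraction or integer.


First find equilibrium price:
97 - 5P = 0 + 1P
P* = 97/6 = 97/6
Then substitute into demand:
Q* = 97 - 5 * 97/6 = 97/6

97/6


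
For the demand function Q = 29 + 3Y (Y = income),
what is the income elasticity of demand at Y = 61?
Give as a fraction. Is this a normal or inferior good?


dQ/dY = 3
At Y = 61: Q = 29 + 3*61 = 212
Ey = (dQ/dY)(Y/Q) = 3 * 61 / 212 = 183/212
Since Ey > 0, this is a normal good.

183/212 (normal good)


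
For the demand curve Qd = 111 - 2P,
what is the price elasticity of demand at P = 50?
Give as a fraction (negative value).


dQ/dP = -2
At P = 50: Q = 111 - 2*50 = 11
E = (dQ/dP)(P/Q) = (-2)(50/11) = -100/11

-100/11


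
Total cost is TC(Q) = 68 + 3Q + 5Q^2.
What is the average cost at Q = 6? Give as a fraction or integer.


TC(6) = 68 + 3*6 + 5*6^2
TC(6) = 68 + 18 + 180 = 266
AC = TC/Q = 266/6 = 133/3

133/3


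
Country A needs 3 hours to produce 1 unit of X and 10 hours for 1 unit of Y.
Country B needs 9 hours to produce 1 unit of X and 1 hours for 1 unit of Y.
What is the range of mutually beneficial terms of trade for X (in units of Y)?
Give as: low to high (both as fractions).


Opportunity cost of X for Country A = hours_X / hours_Y = 3/10 = 3/10 units of Y
Opportunity cost of X for Country B = hours_X / hours_Y = 9/1 = 9 units of Y
Terms of trade must be between the two opportunity costs.
Range: 3/10 to 9

3/10 to 9


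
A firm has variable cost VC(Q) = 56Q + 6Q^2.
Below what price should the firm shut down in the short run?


AVC(Q) = VC(Q)/Q = 56 + 6Q
AVC is increasing in Q, so minimum AVC is at Q -> 0+.
Min AVC = 56
The firm should shut down if P < 56.

56


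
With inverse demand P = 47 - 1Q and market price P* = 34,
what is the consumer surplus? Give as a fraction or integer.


Maximum willingness to pay (at Q=0): P_max = 47
Quantity demanded at P* = 34:
Q* = (47 - 34)/1 = 13
CS = (1/2) * Q* * (P_max - P*)
CS = (1/2) * 13 * (47 - 34)
CS = (1/2) * 13 * 13 = 169/2

169/2


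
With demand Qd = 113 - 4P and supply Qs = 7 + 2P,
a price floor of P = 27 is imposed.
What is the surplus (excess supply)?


At P = 27:
Qd = 113 - 4*27 = 5
Qs = 7 + 2*27 = 61
Surplus = Qs - Qd = 61 - 5 = 56

56


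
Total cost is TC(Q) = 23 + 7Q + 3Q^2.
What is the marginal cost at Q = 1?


MC = dTC/dQ = 7 + 2*3*Q
At Q = 1:
MC = 7 + 6*1
MC = 7 + 6 = 13

13


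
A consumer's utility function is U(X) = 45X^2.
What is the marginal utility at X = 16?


MU = dU/dX = 45*2*X^(2-1)
MU = 90*X^1
At X = 16:
MU = 90 * 16^1
MU = 90 * 16 = 1440

1440


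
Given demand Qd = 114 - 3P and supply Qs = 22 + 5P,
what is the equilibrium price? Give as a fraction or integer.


At equilibrium, Qd = Qs.
114 - 3P = 22 + 5P
114 - 22 = 3P + 5P
92 = 8P
P* = 92/8 = 23/2

23/2


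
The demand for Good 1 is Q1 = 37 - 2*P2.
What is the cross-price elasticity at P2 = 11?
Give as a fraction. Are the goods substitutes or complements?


dQ1/dP2 = -2
At P2 = 11: Q1 = 37 - 2*11 = 15
Exy = (dQ1/dP2)(P2/Q1) = -2 * 11 / 15 = -22/15
Since Exy < 0, the goods are complements.

-22/15 (complements)


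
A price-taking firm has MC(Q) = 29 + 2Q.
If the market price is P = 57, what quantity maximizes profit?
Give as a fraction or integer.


In perfect competition, profit is maximized where P = MC.
57 = 29 + 2Q
28 = 2Q
Q* = 28/2 = 14

14


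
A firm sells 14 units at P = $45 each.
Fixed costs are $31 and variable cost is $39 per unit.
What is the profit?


Total Revenue = P * Q = 45 * 14 = $630
Total Cost = FC + VC*Q = 31 + 39*14 = $577
Profit = TR - TC = 630 - 577 = $53

$53


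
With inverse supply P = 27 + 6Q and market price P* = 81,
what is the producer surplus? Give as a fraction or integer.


Minimum supply price (at Q=0): P_min = 27
Quantity supplied at P* = 81:
Q* = (81 - 27)/6 = 9
PS = (1/2) * Q* * (P* - P_min)
PS = (1/2) * 9 * (81 - 27)
PS = (1/2) * 9 * 54 = 243

243


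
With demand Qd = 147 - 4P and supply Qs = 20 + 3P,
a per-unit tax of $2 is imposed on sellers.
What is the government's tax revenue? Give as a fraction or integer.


With tax on sellers, new supply: Qs' = 20 + 3(P - 2)
= 14 + 3P
New equilibrium quantity:
Q_new = 71
Tax revenue = tax * Q_new = 2 * 71 = 142

142


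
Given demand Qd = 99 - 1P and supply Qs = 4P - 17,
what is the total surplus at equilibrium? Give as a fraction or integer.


Find equilibrium: 99 - 1P = 4P - 17
99 + 17 = 5P
P* = 116/5 = 116/5
Q* = 4*116/5 - 17 = 379/5
Inverse demand: P = 99 - Q/1, so P_max = 99
Inverse supply: P = 17/4 + Q/4, so P_min = 17/4
CS = (1/2) * 379/5 * (99 - 116/5) = 143641/50
PS = (1/2) * 379/5 * (116/5 - 17/4) = 143641/200
TS = CS + PS = 143641/50 + 143641/200 = 143641/40

143641/40


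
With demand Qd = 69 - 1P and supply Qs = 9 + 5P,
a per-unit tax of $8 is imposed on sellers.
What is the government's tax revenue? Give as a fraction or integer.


With tax on sellers, new supply: Qs' = 9 + 5(P - 8)
= 5P - 31
New equilibrium quantity:
Q_new = 157/3
Tax revenue = tax * Q_new = 8 * 157/3 = 1256/3

1256/3


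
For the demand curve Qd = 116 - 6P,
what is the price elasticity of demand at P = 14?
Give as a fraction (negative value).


dQ/dP = -6
At P = 14: Q = 116 - 6*14 = 32
E = (dQ/dP)(P/Q) = (-6)(14/32) = -21/8

-21/8


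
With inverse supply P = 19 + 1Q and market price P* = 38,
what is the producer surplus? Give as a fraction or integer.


Minimum supply price (at Q=0): P_min = 19
Quantity supplied at P* = 38:
Q* = (38 - 19)/1 = 19
PS = (1/2) * Q* * (P* - P_min)
PS = (1/2) * 19 * (38 - 19)
PS = (1/2) * 19 * 19 = 361/2

361/2


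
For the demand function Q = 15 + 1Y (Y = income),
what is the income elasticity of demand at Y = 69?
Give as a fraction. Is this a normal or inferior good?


dQ/dY = 1
At Y = 69: Q = 15 + 1*69 = 84
Ey = (dQ/dY)(Y/Q) = 1 * 69 / 84 = 23/28
Since Ey > 0, this is a normal good.

23/28 (normal good)


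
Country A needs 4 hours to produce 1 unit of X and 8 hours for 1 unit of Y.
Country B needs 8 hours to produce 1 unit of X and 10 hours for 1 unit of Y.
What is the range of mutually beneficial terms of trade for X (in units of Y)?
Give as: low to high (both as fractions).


Opportunity cost of X for Country A = hours_X / hours_Y = 4/8 = 1/2 units of Y
Opportunity cost of X for Country B = hours_X / hours_Y = 8/10 = 4/5 units of Y
Terms of trade must be between the two opportunity costs.
Range: 1/2 to 4/5

1/2 to 4/5


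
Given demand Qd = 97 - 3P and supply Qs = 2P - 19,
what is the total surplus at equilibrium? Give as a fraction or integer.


Find equilibrium: 97 - 3P = 2P - 19
97 + 19 = 5P
P* = 116/5 = 116/5
Q* = 2*116/5 - 19 = 137/5
Inverse demand: P = 97/3 - Q/3, so P_max = 97/3
Inverse supply: P = 19/2 + Q/2, so P_min = 19/2
CS = (1/2) * 137/5 * (97/3 - 116/5) = 18769/150
PS = (1/2) * 137/5 * (116/5 - 19/2) = 18769/100
TS = CS + PS = 18769/150 + 18769/100 = 18769/60

18769/60


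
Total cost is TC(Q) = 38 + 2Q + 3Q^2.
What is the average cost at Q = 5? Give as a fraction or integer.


TC(5) = 38 + 2*5 + 3*5^2
TC(5) = 38 + 10 + 75 = 123
AC = TC/Q = 123/5 = 123/5

123/5


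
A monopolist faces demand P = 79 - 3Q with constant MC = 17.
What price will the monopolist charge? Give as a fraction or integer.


MR = 79 - 6Q
Set MR = MC: 79 - 6Q = 17
Q* = 31/3
Substitute into demand:
P* = 79 - 3*31/3 = 48

48


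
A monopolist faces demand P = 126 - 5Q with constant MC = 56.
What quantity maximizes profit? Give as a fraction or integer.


TR = P*Q = (126 - 5Q)Q = 126Q - 5Q^2
MR = dTR/dQ = 126 - 10Q
Set MR = MC:
126 - 10Q = 56
70 = 10Q
Q* = 70/10 = 7

7


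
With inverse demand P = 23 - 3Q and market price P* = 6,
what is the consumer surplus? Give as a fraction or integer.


Maximum willingness to pay (at Q=0): P_max = 23
Quantity demanded at P* = 6:
Q* = (23 - 6)/3 = 17/3
CS = (1/2) * Q* * (P_max - P*)
CS = (1/2) * 17/3 * (23 - 6)
CS = (1/2) * 17/3 * 17 = 289/6

289/6


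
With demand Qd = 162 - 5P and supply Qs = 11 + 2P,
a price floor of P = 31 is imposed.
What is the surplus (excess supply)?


At P = 31:
Qd = 162 - 5*31 = 7
Qs = 11 + 2*31 = 73
Surplus = Qs - Qd = 73 - 7 = 66

66


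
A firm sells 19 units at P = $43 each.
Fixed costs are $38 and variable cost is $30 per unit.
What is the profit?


Total Revenue = P * Q = 43 * 19 = $817
Total Cost = FC + VC*Q = 38 + 30*19 = $608
Profit = TR - TC = 817 - 608 = $209

$209


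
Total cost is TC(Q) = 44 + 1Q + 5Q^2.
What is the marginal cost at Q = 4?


MC = dTC/dQ = 1 + 2*5*Q
At Q = 4:
MC = 1 + 10*4
MC = 1 + 40 = 41

41


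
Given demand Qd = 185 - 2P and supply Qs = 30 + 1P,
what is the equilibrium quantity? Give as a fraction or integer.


First find equilibrium price:
185 - 2P = 30 + 1P
P* = 155/3 = 155/3
Then substitute into demand:
Q* = 185 - 2 * 155/3 = 245/3

245/3


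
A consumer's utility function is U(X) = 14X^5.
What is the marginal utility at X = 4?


MU = dU/dX = 14*5*X^(5-1)
MU = 70*X^4
At X = 4:
MU = 70 * 4^4
MU = 70 * 256 = 17920

17920


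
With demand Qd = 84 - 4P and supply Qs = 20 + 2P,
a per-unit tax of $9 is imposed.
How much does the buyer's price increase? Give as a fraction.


With a per-unit tax, the buyer's price increase depends on relative slopes.
Supply slope: d = 2, Demand slope: b = 4
Buyer's price increase = d * tax / (b + d)
= 2 * 9 / (4 + 2)
= 18 / 6 = 3

3


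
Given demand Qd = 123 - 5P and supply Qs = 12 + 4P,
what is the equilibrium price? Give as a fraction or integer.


At equilibrium, Qd = Qs.
123 - 5P = 12 + 4P
123 - 12 = 5P + 4P
111 = 9P
P* = 111/9 = 37/3

37/3


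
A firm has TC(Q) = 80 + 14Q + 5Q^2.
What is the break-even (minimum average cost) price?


AC(Q) = 80/Q + 14 + 5Q
To minimize: dAC/dQ = -80/Q^2 + 5 = 0
Q^2 = 80/5 = 16
Q* = 4
Min AC = 80/4 + 14 + 5*4
Min AC = 20 + 14 + 20 = 54

54


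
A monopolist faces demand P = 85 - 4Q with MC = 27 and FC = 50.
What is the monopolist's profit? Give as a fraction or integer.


MR = MC: 85 - 8Q = 27
Q* = 29/4
P* = 85 - 4*29/4 = 56
Profit = (P* - MC)*Q* - FC
= (56 - 27)*29/4 - 50
= 29*29/4 - 50
= 841/4 - 50 = 641/4

641/4


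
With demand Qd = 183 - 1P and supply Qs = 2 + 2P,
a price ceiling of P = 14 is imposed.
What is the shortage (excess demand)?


At P = 14:
Qd = 183 - 1*14 = 169
Qs = 2 + 2*14 = 30
Shortage = Qd - Qs = 169 - 30 = 139

139


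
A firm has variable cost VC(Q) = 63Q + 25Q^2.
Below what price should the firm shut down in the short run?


AVC(Q) = VC(Q)/Q = 63 + 25Q
AVC is increasing in Q, so minimum AVC is at Q -> 0+.
Min AVC = 63
The firm should shut down if P < 63.

63


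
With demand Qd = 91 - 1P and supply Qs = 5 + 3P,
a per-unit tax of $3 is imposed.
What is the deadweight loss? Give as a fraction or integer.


Pre-tax equilibrium quantity: Q* = 139/2
Post-tax equilibrium quantity: Q_tax = 269/4
Reduction in quantity: Q* - Q_tax = 9/4
DWL = (1/2) * tax * (Q* - Q_tax)
DWL = (1/2) * 3 * 9/4 = 27/8

27/8


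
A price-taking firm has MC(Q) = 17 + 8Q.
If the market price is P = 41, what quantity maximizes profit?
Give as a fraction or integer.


In perfect competition, profit is maximized where P = MC.
41 = 17 + 8Q
24 = 8Q
Q* = 24/8 = 3

3


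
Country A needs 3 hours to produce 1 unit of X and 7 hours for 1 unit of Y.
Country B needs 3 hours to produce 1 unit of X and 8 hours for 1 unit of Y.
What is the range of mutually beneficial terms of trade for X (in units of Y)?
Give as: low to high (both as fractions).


Opportunity cost of X for Country A = hours_X / hours_Y = 3/7 = 3/7 units of Y
Opportunity cost of X for Country B = hours_X / hours_Y = 3/8 = 3/8 units of Y
Terms of trade must be between the two opportunity costs.
Range: 3/8 to 3/7

3/8 to 3/7


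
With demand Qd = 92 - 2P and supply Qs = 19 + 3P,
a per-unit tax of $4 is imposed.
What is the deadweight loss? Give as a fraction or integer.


Pre-tax equilibrium quantity: Q* = 314/5
Post-tax equilibrium quantity: Q_tax = 58
Reduction in quantity: Q* - Q_tax = 24/5
DWL = (1/2) * tax * (Q* - Q_tax)
DWL = (1/2) * 4 * 24/5 = 48/5

48/5


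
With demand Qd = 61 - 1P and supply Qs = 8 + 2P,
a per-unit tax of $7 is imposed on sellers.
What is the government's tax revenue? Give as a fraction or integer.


With tax on sellers, new supply: Qs' = 8 + 2(P - 7)
= 2P - 6
New equilibrium quantity:
Q_new = 116/3
Tax revenue = tax * Q_new = 7 * 116/3 = 812/3

812/3


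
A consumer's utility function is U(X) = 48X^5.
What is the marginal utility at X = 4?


MU = dU/dX = 48*5*X^(5-1)
MU = 240*X^4
At X = 4:
MU = 240 * 4^4
MU = 240 * 256 = 61440

61440


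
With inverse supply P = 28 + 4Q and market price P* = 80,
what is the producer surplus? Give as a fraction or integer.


Minimum supply price (at Q=0): P_min = 28
Quantity supplied at P* = 80:
Q* = (80 - 28)/4 = 13
PS = (1/2) * Q* * (P* - P_min)
PS = (1/2) * 13 * (80 - 28)
PS = (1/2) * 13 * 52 = 338

338


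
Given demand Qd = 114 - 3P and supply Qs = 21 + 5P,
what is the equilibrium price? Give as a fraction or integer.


At equilibrium, Qd = Qs.
114 - 3P = 21 + 5P
114 - 21 = 3P + 5P
93 = 8P
P* = 93/8 = 93/8

93/8


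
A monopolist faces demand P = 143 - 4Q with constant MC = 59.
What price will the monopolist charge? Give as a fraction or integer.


MR = 143 - 8Q
Set MR = MC: 143 - 8Q = 59
Q* = 21/2
Substitute into demand:
P* = 143 - 4*21/2 = 101

101


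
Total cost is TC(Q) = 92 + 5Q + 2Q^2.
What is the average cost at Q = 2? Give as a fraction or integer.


TC(2) = 92 + 5*2 + 2*2^2
TC(2) = 92 + 10 + 8 = 110
AC = TC/Q = 110/2 = 55

55


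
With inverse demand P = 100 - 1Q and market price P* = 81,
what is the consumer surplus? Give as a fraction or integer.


Maximum willingness to pay (at Q=0): P_max = 100
Quantity demanded at P* = 81:
Q* = (100 - 81)/1 = 19
CS = (1/2) * Q* * (P_max - P*)
CS = (1/2) * 19 * (100 - 81)
CS = (1/2) * 19 * 19 = 361/2

361/2


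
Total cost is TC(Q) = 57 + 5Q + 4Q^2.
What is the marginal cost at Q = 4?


MC = dTC/dQ = 5 + 2*4*Q
At Q = 4:
MC = 5 + 8*4
MC = 5 + 32 = 37

37


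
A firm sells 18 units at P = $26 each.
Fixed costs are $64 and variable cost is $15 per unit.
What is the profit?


Total Revenue = P * Q = 26 * 18 = $468
Total Cost = FC + VC*Q = 64 + 15*18 = $334
Profit = TR - TC = 468 - 334 = $134

$134


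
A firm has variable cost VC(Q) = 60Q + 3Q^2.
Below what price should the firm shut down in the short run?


AVC(Q) = VC(Q)/Q = 60 + 3Q
AVC is increasing in Q, so minimum AVC is at Q -> 0+.
Min AVC = 60
The firm should shut down if P < 60.

60


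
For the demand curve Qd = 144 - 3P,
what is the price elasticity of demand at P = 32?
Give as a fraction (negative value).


dQ/dP = -3
At P = 32: Q = 144 - 3*32 = 48
E = (dQ/dP)(P/Q) = (-3)(32/48) = -2

-2


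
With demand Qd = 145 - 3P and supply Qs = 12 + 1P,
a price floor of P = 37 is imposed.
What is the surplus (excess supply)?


At P = 37:
Qd = 145 - 3*37 = 34
Qs = 12 + 1*37 = 49
Surplus = Qs - Qd = 49 - 34 = 15

15


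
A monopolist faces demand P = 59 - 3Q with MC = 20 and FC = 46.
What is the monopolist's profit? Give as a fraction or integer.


MR = MC: 59 - 6Q = 20
Q* = 13/2
P* = 59 - 3*13/2 = 79/2
Profit = (P* - MC)*Q* - FC
= (79/2 - 20)*13/2 - 46
= 39/2*13/2 - 46
= 507/4 - 46 = 323/4

323/4


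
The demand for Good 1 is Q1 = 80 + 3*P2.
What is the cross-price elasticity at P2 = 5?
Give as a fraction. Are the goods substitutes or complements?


dQ1/dP2 = 3
At P2 = 5: Q1 = 80 + 3*5 = 95
Exy = (dQ1/dP2)(P2/Q1) = 3 * 5 / 95 = 3/19
Since Exy > 0, the goods are substitutes.

3/19 (substitutes)


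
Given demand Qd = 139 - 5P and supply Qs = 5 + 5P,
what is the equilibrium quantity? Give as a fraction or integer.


First find equilibrium price:
139 - 5P = 5 + 5P
P* = 134/10 = 67/5
Then substitute into demand:
Q* = 139 - 5 * 67/5 = 72

72


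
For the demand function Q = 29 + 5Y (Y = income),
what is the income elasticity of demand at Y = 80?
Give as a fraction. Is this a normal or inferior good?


dQ/dY = 5
At Y = 80: Q = 29 + 5*80 = 429
Ey = (dQ/dY)(Y/Q) = 5 * 80 / 429 = 400/429
Since Ey > 0, this is a normal good.

400/429 (normal good)


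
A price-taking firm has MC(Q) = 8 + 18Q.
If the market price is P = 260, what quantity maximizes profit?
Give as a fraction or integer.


In perfect competition, profit is maximized where P = MC.
260 = 8 + 18Q
252 = 18Q
Q* = 252/18 = 14

14


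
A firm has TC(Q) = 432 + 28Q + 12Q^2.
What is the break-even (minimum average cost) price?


AC(Q) = 432/Q + 28 + 12Q
To minimize: dAC/dQ = -432/Q^2 + 12 = 0
Q^2 = 432/12 = 36
Q* = 6
Min AC = 432/6 + 28 + 12*6
Min AC = 72 + 28 + 72 = 172

172


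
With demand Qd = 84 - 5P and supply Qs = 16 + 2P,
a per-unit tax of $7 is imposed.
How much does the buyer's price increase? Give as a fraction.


With a per-unit tax, the buyer's price increase depends on relative slopes.
Supply slope: d = 2, Demand slope: b = 5
Buyer's price increase = d * tax / (b + d)
= 2 * 7 / (5 + 2)
= 14 / 7 = 2

2


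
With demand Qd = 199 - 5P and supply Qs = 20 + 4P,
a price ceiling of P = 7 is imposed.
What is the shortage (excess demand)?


At P = 7:
Qd = 199 - 5*7 = 164
Qs = 20 + 4*7 = 48
Shortage = Qd - Qs = 164 - 48 = 116

116


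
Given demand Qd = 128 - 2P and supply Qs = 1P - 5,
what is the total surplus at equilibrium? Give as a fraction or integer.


Find equilibrium: 128 - 2P = 1P - 5
128 + 5 = 3P
P* = 133/3 = 133/3
Q* = 1*133/3 - 5 = 118/3
Inverse demand: P = 64 - Q/2, so P_max = 64
Inverse supply: P = 5 + Q/1, so P_min = 5
CS = (1/2) * 118/3 * (64 - 133/3) = 3481/9
PS = (1/2) * 118/3 * (133/3 - 5) = 6962/9
TS = CS + PS = 3481/9 + 6962/9 = 3481/3

3481/3


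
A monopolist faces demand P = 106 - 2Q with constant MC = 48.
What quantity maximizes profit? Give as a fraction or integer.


TR = P*Q = (106 - 2Q)Q = 106Q - 2Q^2
MR = dTR/dQ = 106 - 4Q
Set MR = MC:
106 - 4Q = 48
58 = 4Q
Q* = 58/4 = 29/2

29/2


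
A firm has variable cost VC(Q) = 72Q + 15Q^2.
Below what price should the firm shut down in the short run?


AVC(Q) = VC(Q)/Q = 72 + 15Q
AVC is increasing in Q, so minimum AVC is at Q -> 0+.
Min AVC = 72
The firm should shut down if P < 72.

72


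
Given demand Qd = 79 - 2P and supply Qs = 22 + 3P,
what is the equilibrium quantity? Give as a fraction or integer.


First find equilibrium price:
79 - 2P = 22 + 3P
P* = 57/5 = 57/5
Then substitute into demand:
Q* = 79 - 2 * 57/5 = 281/5

281/5


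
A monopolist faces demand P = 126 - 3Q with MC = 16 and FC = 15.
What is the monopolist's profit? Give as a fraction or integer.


MR = MC: 126 - 6Q = 16
Q* = 55/3
P* = 126 - 3*55/3 = 71
Profit = (P* - MC)*Q* - FC
= (71 - 16)*55/3 - 15
= 55*55/3 - 15
= 3025/3 - 15 = 2980/3

2980/3


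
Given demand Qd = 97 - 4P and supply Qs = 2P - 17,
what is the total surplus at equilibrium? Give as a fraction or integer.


Find equilibrium: 97 - 4P = 2P - 17
97 + 17 = 6P
P* = 114/6 = 19
Q* = 2*19 - 17 = 21
Inverse demand: P = 97/4 - Q/4, so P_max = 97/4
Inverse supply: P = 17/2 + Q/2, so P_min = 17/2
CS = (1/2) * 21 * (97/4 - 19) = 441/8
PS = (1/2) * 21 * (19 - 17/2) = 441/4
TS = CS + PS = 441/8 + 441/4 = 1323/8

1323/8


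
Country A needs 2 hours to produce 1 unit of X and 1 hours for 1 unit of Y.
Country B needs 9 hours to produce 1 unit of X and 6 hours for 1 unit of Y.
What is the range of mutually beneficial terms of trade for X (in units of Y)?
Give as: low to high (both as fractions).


Opportunity cost of X for Country A = hours_X / hours_Y = 2/1 = 2 units of Y
Opportunity cost of X for Country B = hours_X / hours_Y = 9/6 = 3/2 units of Y
Terms of trade must be between the two opportunity costs.
Range: 3/2 to 2

3/2 to 2


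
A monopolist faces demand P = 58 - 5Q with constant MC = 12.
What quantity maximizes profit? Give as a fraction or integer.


TR = P*Q = (58 - 5Q)Q = 58Q - 5Q^2
MR = dTR/dQ = 58 - 10Q
Set MR = MC:
58 - 10Q = 12
46 = 10Q
Q* = 46/10 = 23/5

23/5


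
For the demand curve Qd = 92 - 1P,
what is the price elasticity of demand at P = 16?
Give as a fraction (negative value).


dQ/dP = -1
At P = 16: Q = 92 - 1*16 = 76
E = (dQ/dP)(P/Q) = (-1)(16/76) = -4/19

-4/19


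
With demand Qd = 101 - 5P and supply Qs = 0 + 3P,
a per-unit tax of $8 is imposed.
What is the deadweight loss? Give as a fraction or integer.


Pre-tax equilibrium quantity: Q* = 303/8
Post-tax equilibrium quantity: Q_tax = 183/8
Reduction in quantity: Q* - Q_tax = 15
DWL = (1/2) * tax * (Q* - Q_tax)
DWL = (1/2) * 8 * 15 = 60

60


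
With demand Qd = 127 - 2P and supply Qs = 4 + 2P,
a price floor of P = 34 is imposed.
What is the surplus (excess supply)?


At P = 34:
Qd = 127 - 2*34 = 59
Qs = 4 + 2*34 = 72
Surplus = Qs - Qd = 72 - 59 = 13

13


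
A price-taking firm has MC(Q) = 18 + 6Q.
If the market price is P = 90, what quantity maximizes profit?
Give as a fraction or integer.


In perfect competition, profit is maximized where P = MC.
90 = 18 + 6Q
72 = 6Q
Q* = 72/6 = 12

12


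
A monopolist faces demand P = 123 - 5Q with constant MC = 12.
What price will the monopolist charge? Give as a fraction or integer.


MR = 123 - 10Q
Set MR = MC: 123 - 10Q = 12
Q* = 111/10
Substitute into demand:
P* = 123 - 5*111/10 = 135/2

135/2


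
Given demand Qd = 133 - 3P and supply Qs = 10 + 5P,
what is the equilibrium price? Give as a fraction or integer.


At equilibrium, Qd = Qs.
133 - 3P = 10 + 5P
133 - 10 = 3P + 5P
123 = 8P
P* = 123/8 = 123/8

123/8


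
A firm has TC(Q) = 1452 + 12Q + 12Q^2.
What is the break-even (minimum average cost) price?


AC(Q) = 1452/Q + 12 + 12Q
To minimize: dAC/dQ = -1452/Q^2 + 12 = 0
Q^2 = 1452/12 = 121
Q* = 11
Min AC = 1452/11 + 12 + 12*11
Min AC = 132 + 12 + 132 = 276

276


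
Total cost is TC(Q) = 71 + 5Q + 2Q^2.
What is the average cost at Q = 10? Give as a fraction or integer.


TC(10) = 71 + 5*10 + 2*10^2
TC(10) = 71 + 50 + 200 = 321
AC = TC/Q = 321/10 = 321/10

321/10


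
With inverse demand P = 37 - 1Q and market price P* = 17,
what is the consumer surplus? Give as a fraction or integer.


Maximum willingness to pay (at Q=0): P_max = 37
Quantity demanded at P* = 17:
Q* = (37 - 17)/1 = 20
CS = (1/2) * Q* * (P_max - P*)
CS = (1/2) * 20 * (37 - 17)
CS = (1/2) * 20 * 20 = 200

200


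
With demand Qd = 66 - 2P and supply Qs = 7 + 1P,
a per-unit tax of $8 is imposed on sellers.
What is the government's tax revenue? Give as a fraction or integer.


With tax on sellers, new supply: Qs' = 7 + 1(P - 8)
= 1P - 1
New equilibrium quantity:
Q_new = 64/3
Tax revenue = tax * Q_new = 8 * 64/3 = 512/3

512/3


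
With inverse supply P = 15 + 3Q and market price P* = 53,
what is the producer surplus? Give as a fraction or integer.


Minimum supply price (at Q=0): P_min = 15
Quantity supplied at P* = 53:
Q* = (53 - 15)/3 = 38/3
PS = (1/2) * Q* * (P* - P_min)
PS = (1/2) * 38/3 * (53 - 15)
PS = (1/2) * 38/3 * 38 = 722/3

722/3


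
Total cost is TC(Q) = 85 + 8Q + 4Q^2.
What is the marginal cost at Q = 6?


MC = dTC/dQ = 8 + 2*4*Q
At Q = 6:
MC = 8 + 8*6
MC = 8 + 48 = 56

56


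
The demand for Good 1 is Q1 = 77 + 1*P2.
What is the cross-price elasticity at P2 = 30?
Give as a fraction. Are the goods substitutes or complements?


dQ1/dP2 = 1
At P2 = 30: Q1 = 77 + 1*30 = 107
Exy = (dQ1/dP2)(P2/Q1) = 1 * 30 / 107 = 30/107
Since Exy > 0, the goods are substitutes.

30/107 (substitutes)


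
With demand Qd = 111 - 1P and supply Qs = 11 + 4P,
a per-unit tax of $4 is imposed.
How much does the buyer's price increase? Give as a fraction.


With a per-unit tax, the buyer's price increase depends on relative slopes.
Supply slope: d = 4, Demand slope: b = 1
Buyer's price increase = d * tax / (b + d)
= 4 * 4 / (1 + 4)
= 16 / 5 = 16/5

16/5


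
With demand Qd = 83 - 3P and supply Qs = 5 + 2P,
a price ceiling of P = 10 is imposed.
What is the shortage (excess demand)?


At P = 10:
Qd = 83 - 3*10 = 53
Qs = 5 + 2*10 = 25
Shortage = Qd - Qs = 53 - 25 = 28

28


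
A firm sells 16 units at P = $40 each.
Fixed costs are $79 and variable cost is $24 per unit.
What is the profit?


Total Revenue = P * Q = 40 * 16 = $640
Total Cost = FC + VC*Q = 79 + 24*16 = $463
Profit = TR - TC = 640 - 463 = $177

$177


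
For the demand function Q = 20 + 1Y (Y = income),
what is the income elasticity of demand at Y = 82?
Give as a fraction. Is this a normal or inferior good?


dQ/dY = 1
At Y = 82: Q = 20 + 1*82 = 102
Ey = (dQ/dY)(Y/Q) = 1 * 82 / 102 = 41/51
Since Ey > 0, this is a normal good.

41/51 (normal good)


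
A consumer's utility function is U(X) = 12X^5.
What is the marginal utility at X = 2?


MU = dU/dX = 12*5*X^(5-1)
MU = 60*X^4
At X = 2:
MU = 60 * 2^4
MU = 60 * 16 = 960

960


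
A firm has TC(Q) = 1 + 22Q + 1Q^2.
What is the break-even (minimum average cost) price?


AC(Q) = 1/Q + 22 + 1Q
To minimize: dAC/dQ = -1/Q^2 + 1 = 0
Q^2 = 1/1 = 1
Q* = 1
Min AC = 1/1 + 22 + 1*1
Min AC = 1 + 22 + 1 = 24

24


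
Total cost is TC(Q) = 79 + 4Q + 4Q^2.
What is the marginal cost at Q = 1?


MC = dTC/dQ = 4 + 2*4*Q
At Q = 1:
MC = 4 + 8*1
MC = 4 + 8 = 12

12


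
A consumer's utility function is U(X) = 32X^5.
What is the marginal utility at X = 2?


MU = dU/dX = 32*5*X^(5-1)
MU = 160*X^4
At X = 2:
MU = 160 * 2^4
MU = 160 * 16 = 2560

2560


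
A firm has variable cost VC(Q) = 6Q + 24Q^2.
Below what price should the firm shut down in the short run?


AVC(Q) = VC(Q)/Q = 6 + 24Q
AVC is increasing in Q, so minimum AVC is at Q -> 0+.
Min AVC = 6
The firm should shut down if P < 6.

6


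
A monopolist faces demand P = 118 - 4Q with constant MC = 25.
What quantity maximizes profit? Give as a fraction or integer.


TR = P*Q = (118 - 4Q)Q = 118Q - 4Q^2
MR = dTR/dQ = 118 - 8Q
Set MR = MC:
118 - 8Q = 25
93 = 8Q
Q* = 93/8 = 93/8

93/8


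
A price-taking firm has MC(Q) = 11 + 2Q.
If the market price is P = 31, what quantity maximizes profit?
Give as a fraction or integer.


In perfect competition, profit is maximized where P = MC.
31 = 11 + 2Q
20 = 2Q
Q* = 20/2 = 10

10


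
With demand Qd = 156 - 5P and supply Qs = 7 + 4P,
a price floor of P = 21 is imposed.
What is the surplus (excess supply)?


At P = 21:
Qd = 156 - 5*21 = 51
Qs = 7 + 4*21 = 91
Surplus = Qs - Qd = 91 - 51 = 40

40


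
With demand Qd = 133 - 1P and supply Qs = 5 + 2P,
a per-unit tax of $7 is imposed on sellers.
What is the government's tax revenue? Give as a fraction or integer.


With tax on sellers, new supply: Qs' = 5 + 2(P - 7)
= 2P - 9
New equilibrium quantity:
Q_new = 257/3
Tax revenue = tax * Q_new = 7 * 257/3 = 1799/3

1799/3


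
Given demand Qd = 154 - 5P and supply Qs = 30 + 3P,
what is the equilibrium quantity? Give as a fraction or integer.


First find equilibrium price:
154 - 5P = 30 + 3P
P* = 124/8 = 31/2
Then substitute into demand:
Q* = 154 - 5 * 31/2 = 153/2

153/2


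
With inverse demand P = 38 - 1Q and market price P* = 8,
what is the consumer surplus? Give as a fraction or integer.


Maximum willingness to pay (at Q=0): P_max = 38
Quantity demanded at P* = 8:
Q* = (38 - 8)/1 = 30
CS = (1/2) * Q* * (P_max - P*)
CS = (1/2) * 30 * (38 - 8)
CS = (1/2) * 30 * 30 = 450

450


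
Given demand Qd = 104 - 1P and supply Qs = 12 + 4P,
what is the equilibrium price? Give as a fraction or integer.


At equilibrium, Qd = Qs.
104 - 1P = 12 + 4P
104 - 12 = 1P + 4P
92 = 5P
P* = 92/5 = 92/5

92/5


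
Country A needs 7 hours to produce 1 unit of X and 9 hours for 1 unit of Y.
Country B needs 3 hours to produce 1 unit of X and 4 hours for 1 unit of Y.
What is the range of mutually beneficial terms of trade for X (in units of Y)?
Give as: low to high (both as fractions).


Opportunity cost of X for Country A = hours_X / hours_Y = 7/9 = 7/9 units of Y
Opportunity cost of X for Country B = hours_X / hours_Y = 3/4 = 3/4 units of Y
Terms of trade must be between the two opportunity costs.
Range: 3/4 to 7/9

3/4 to 7/9


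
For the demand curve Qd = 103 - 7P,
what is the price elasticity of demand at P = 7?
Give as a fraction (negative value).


dQ/dP = -7
At P = 7: Q = 103 - 7*7 = 54
E = (dQ/dP)(P/Q) = (-7)(7/54) = -49/54

-49/54


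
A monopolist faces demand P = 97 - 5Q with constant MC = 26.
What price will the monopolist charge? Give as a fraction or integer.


MR = 97 - 10Q
Set MR = MC: 97 - 10Q = 26
Q* = 71/10
Substitute into demand:
P* = 97 - 5*71/10 = 123/2

123/2


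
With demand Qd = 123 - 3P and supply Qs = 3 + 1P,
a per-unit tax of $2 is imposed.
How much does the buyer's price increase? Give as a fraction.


With a per-unit tax, the buyer's price increase depends on relative slopes.
Supply slope: d = 1, Demand slope: b = 3
Buyer's price increase = d * tax / (b + d)
= 1 * 2 / (3 + 1)
= 2 / 4 = 1/2

1/2


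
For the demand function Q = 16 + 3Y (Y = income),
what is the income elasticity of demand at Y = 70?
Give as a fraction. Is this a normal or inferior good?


dQ/dY = 3
At Y = 70: Q = 16 + 3*70 = 226
Ey = (dQ/dY)(Y/Q) = 3 * 70 / 226 = 105/113
Since Ey > 0, this is a normal good.

105/113 (normal good)


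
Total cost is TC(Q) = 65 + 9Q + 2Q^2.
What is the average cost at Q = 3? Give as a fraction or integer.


TC(3) = 65 + 9*3 + 2*3^2
TC(3) = 65 + 27 + 18 = 110
AC = TC/Q = 110/3 = 110/3

110/3


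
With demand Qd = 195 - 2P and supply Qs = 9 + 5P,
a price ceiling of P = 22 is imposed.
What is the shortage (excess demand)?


At P = 22:
Qd = 195 - 2*22 = 151
Qs = 9 + 5*22 = 119
Shortage = Qd - Qs = 151 - 119 = 32

32


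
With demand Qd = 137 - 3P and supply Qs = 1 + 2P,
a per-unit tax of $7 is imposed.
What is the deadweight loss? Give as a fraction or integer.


Pre-tax equilibrium quantity: Q* = 277/5
Post-tax equilibrium quantity: Q_tax = 47
Reduction in quantity: Q* - Q_tax = 42/5
DWL = (1/2) * tax * (Q* - Q_tax)
DWL = (1/2) * 7 * 42/5 = 147/5

147/5


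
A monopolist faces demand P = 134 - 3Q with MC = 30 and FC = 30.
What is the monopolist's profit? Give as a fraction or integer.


MR = MC: 134 - 6Q = 30
Q* = 52/3
P* = 134 - 3*52/3 = 82
Profit = (P* - MC)*Q* - FC
= (82 - 30)*52/3 - 30
= 52*52/3 - 30
= 2704/3 - 30 = 2614/3

2614/3


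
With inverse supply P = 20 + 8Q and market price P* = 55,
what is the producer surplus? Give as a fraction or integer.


Minimum supply price (at Q=0): P_min = 20
Quantity supplied at P* = 55:
Q* = (55 - 20)/8 = 35/8
PS = (1/2) * Q* * (P* - P_min)
PS = (1/2) * 35/8 * (55 - 20)
PS = (1/2) * 35/8 * 35 = 1225/16

1225/16


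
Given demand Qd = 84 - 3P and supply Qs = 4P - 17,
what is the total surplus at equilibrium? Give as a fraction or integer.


Find equilibrium: 84 - 3P = 4P - 17
84 + 17 = 7P
P* = 101/7 = 101/7
Q* = 4*101/7 - 17 = 285/7
Inverse demand: P = 28 - Q/3, so P_max = 28
Inverse supply: P = 17/4 + Q/4, so P_min = 17/4
CS = (1/2) * 285/7 * (28 - 101/7) = 27075/98
PS = (1/2) * 285/7 * (101/7 - 17/4) = 81225/392
TS = CS + PS = 27075/98 + 81225/392 = 27075/56

27075/56


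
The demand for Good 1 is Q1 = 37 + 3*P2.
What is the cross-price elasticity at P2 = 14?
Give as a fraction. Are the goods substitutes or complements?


dQ1/dP2 = 3
At P2 = 14: Q1 = 37 + 3*14 = 79
Exy = (dQ1/dP2)(P2/Q1) = 3 * 14 / 79 = 42/79
Since Exy > 0, the goods are substitutes.

42/79 (substitutes)


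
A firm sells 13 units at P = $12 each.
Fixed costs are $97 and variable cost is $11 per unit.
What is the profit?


Total Revenue = P * Q = 12 * 13 = $156
Total Cost = FC + VC*Q = 97 + 11*13 = $240
Profit = TR - TC = 156 - 240 = $-84

$-84


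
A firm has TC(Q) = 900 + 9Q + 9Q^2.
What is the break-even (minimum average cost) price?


AC(Q) = 900/Q + 9 + 9Q
To minimize: dAC/dQ = -900/Q^2 + 9 = 0
Q^2 = 900/9 = 100
Q* = 10
Min AC = 900/10 + 9 + 9*10
Min AC = 90 + 9 + 90 = 189

189


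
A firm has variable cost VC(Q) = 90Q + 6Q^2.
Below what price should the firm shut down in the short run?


AVC(Q) = VC(Q)/Q = 90 + 6Q
AVC is increasing in Q, so minimum AVC is at Q -> 0+.
Min AVC = 90
The firm should shut down if P < 90.

90


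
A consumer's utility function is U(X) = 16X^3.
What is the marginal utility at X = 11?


MU = dU/dX = 16*3*X^(3-1)
MU = 48*X^2
At X = 11:
MU = 48 * 11^2
MU = 48 * 121 = 5808

5808


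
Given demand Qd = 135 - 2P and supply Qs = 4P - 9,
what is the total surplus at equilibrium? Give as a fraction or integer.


Find equilibrium: 135 - 2P = 4P - 9
135 + 9 = 6P
P* = 144/6 = 24
Q* = 4*24 - 9 = 87
Inverse demand: P = 135/2 - Q/2, so P_max = 135/2
Inverse supply: P = 9/4 + Q/4, so P_min = 9/4
CS = (1/2) * 87 * (135/2 - 24) = 7569/4
PS = (1/2) * 87 * (24 - 9/4) = 7569/8
TS = CS + PS = 7569/4 + 7569/8 = 22707/8

22707/8


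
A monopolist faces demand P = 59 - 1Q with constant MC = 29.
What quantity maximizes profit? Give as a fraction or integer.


TR = P*Q = (59 - 1Q)Q = 59Q - 1Q^2
MR = dTR/dQ = 59 - 2Q
Set MR = MC:
59 - 2Q = 29
30 = 2Q
Q* = 30/2 = 15

15


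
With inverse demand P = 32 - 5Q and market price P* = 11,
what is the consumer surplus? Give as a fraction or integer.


Maximum willingness to pay (at Q=0): P_max = 32
Quantity demanded at P* = 11:
Q* = (32 - 11)/5 = 21/5
CS = (1/2) * Q* * (P_max - P*)
CS = (1/2) * 21/5 * (32 - 11)
CS = (1/2) * 21/5 * 21 = 441/10

441/10


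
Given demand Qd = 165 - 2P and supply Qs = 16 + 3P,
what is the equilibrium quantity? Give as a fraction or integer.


First find equilibrium price:
165 - 2P = 16 + 3P
P* = 149/5 = 149/5
Then substitute into demand:
Q* = 165 - 2 * 149/5 = 527/5

527/5


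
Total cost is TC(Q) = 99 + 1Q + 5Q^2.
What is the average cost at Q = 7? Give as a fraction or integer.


TC(7) = 99 + 1*7 + 5*7^2
TC(7) = 99 + 7 + 245 = 351
AC = TC/Q = 351/7 = 351/7

351/7


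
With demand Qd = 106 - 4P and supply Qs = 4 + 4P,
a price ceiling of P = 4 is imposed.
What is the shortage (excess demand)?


At P = 4:
Qd = 106 - 4*4 = 90
Qs = 4 + 4*4 = 20
Shortage = Qd - Qs = 90 - 20 = 70

70


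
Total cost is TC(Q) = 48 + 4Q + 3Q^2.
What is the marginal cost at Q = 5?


MC = dTC/dQ = 4 + 2*3*Q
At Q = 5:
MC = 4 + 6*5
MC = 4 + 30 = 34

34


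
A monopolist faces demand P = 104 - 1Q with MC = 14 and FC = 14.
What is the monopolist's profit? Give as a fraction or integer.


MR = MC: 104 - 2Q = 14
Q* = 45
P* = 104 - 1*45 = 59
Profit = (P* - MC)*Q* - FC
= (59 - 14)*45 - 14
= 45*45 - 14
= 2025 - 14 = 2011

2011


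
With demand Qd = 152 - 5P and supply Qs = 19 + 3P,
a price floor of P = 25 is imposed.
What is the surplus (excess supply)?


At P = 25:
Qd = 152 - 5*25 = 27
Qs = 19 + 3*25 = 94
Surplus = Qs - Qd = 94 - 27 = 67

67


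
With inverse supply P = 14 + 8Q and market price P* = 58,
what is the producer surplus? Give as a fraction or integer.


Minimum supply price (at Q=0): P_min = 14
Quantity supplied at P* = 58:
Q* = (58 - 14)/8 = 11/2
PS = (1/2) * Q* * (P* - P_min)
PS = (1/2) * 11/2 * (58 - 14)
PS = (1/2) * 11/2 * 44 = 121

121


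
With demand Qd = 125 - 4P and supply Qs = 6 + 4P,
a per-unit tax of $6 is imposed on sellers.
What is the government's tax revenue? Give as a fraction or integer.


With tax on sellers, new supply: Qs' = 6 + 4(P - 6)
= 4P - 18
New equilibrium quantity:
Q_new = 107/2
Tax revenue = tax * Q_new = 6 * 107/2 = 321

321


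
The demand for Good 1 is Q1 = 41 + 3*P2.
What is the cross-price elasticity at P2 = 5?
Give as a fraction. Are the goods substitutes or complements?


dQ1/dP2 = 3
At P2 = 5: Q1 = 41 + 3*5 = 56
Exy = (dQ1/dP2)(P2/Q1) = 3 * 5 / 56 = 15/56
Since Exy > 0, the goods are substitutes.

15/56 (substitutes)
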